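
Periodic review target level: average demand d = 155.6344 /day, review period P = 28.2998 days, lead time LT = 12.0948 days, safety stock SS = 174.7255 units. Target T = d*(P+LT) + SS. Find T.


P + LT = 40.3946
d*(P+LT) = 155.6344 * 40.3946 = 6286.7893
T = 6286.7893 + 174.7255 = 6461.5148

6461.5148 units


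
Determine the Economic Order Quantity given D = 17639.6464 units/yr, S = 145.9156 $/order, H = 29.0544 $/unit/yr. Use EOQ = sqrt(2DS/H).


2*D*S = 2 * 17639.6464 * 145.9156 = 5147799.1765
2*D*S/H = 177177.9550
EOQ = sqrt(177177.9550) = 420.9251

420.9251 units


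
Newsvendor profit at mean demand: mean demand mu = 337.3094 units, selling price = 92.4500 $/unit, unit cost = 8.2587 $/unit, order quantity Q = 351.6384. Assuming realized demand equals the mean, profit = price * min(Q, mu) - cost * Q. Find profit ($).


Sales at mu = min(351.6384, 337.3094) = 337.3094
Revenue = 92.4500 * 337.3094 = 31184.2540
Total cost = 8.2587 * 351.6384 = 2904.0761
Profit = 31184.2540 - 2904.0761 = 28280.1780

28280.1780 $


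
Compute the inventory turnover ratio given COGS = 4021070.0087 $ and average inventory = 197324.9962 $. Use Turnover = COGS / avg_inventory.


Turnover = 4021070.0087 / 197324.9962 = 20.3779

20.3779


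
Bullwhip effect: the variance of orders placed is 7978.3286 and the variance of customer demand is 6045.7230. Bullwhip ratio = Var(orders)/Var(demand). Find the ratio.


BW = 7978.3286 / 6045.7230 = 1.3197

1.3197


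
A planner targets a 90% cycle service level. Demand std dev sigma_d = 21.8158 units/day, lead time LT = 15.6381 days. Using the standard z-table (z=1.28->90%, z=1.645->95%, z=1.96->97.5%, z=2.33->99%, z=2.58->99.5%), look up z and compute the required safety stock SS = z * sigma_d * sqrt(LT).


From the table, SL = 90% corresponds to z = 1.28
sqrt(LT) = sqrt(15.6381) = 3.9545
SS = 1.28 * 21.8158 * 3.9545 = 110.4264

110.4264 units


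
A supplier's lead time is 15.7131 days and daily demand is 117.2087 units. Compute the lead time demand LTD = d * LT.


LTD = 117.2087 * 15.7131 = 1841.7120

1841.7120 units


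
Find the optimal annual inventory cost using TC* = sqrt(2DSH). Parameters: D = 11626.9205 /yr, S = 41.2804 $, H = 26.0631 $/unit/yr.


2*D*S*H = 25018695.7563
TC* = sqrt(25018695.7563) = 5001.8692

5001.8692 $/yr


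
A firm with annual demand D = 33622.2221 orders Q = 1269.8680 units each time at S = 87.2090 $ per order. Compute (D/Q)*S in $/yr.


Number of orders = D/Q = 26.4769
Cost = 26.4769 * 87.2090 = 2309.0277

2309.0277 $/yr


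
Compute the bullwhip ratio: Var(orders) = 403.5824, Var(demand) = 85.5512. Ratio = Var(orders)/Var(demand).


BW = 403.5824 / 85.5512 = 4.7174

4.7174


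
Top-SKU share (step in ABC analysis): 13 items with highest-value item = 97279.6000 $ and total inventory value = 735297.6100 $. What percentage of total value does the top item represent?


Top item = 97279.6000
Total = 735297.6100
Percentage = 97279.6000 / 735297.6100 * 100 = 13.2300

13.2300%


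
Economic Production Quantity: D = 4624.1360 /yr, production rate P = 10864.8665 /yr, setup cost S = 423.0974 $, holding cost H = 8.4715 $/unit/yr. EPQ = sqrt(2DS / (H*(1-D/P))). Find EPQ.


1 - D/P = 1 - 0.4256 = 0.5744
H*(1-D/P) = 4.8660
2DS = 3912919.8377
EPQ = sqrt(804136.1783) = 896.7364

896.7364 units


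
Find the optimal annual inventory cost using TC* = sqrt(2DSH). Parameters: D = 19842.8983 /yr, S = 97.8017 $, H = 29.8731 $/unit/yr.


2*D*S*H = 115947609.3605
TC* = sqrt(115947609.3605) = 10767.8972

10767.8972 $/yr


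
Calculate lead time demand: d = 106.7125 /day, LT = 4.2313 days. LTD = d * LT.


LTD = 106.7125 * 4.2313 = 451.5326

451.5326 units


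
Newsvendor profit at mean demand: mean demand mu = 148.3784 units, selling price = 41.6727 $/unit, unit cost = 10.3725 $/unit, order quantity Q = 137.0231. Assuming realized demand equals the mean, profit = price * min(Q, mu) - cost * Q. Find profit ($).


Sales at mu = min(137.0231, 148.3784) = 137.0231
Revenue = 41.6727 * 137.0231 = 5710.1225
Total cost = 10.3725 * 137.0231 = 1421.2721
Profit = 5710.1225 - 1421.2721 = 4288.8504

4288.8504 $


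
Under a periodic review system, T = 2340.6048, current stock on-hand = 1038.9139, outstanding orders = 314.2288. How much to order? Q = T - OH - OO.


Inventory position = OH + OO = 1038.9139 + 314.2288 = 1353.1427
Q = 2340.6048 - 1353.1427 = 987.4621

987.4621 units


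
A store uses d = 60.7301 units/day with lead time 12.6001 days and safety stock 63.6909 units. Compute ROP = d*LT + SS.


d*LT = 60.7301 * 12.6001 = 765.2053
ROP = 765.2053 + 63.6909 = 828.8962

828.8962 units


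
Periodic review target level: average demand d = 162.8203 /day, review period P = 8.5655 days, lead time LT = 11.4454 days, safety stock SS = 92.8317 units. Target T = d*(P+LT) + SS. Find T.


P + LT = 20.0109
d*(P+LT) = 162.8203 * 20.0109 = 3258.1807
T = 3258.1807 + 92.8317 = 3351.0124

3351.0124 units


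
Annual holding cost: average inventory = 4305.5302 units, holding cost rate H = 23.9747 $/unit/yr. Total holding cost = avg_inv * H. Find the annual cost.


Cost = 4305.5302 * 23.9747 = 103223.7949

103223.7949 $/yr


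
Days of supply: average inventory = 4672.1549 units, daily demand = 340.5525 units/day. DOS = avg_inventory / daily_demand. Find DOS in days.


DOS = 4672.1549 / 340.5525 = 13.7193

13.7193 days


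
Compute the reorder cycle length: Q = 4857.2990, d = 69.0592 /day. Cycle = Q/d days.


Cycle = 4857.2990 / 69.0592 = 70.3353

70.3353 days


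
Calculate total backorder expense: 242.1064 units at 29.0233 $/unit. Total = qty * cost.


Total = 242.1064 * 29.0233 = 7026.7267

7026.7267 $


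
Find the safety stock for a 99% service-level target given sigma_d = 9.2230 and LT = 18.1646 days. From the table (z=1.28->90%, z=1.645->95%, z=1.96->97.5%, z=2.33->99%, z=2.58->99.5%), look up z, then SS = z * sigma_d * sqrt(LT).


From the table, SL = 99% corresponds to z = 2.33
sqrt(LT) = sqrt(18.1646) = 4.2620
SS = 2.33 * 9.2230 * 4.2620 = 91.5885

91.5885 units


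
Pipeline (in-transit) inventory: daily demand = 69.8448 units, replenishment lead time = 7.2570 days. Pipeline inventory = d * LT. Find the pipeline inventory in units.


Pipeline = 69.8448 * 7.2570 = 506.8637

506.8637 units


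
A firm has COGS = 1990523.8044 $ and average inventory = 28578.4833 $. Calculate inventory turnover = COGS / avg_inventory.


Turnover = 1990523.8044 / 28578.4833 = 69.6511

69.6511


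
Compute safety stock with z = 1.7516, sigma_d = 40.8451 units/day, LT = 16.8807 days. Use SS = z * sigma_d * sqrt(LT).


sqrt(LT) = sqrt(16.8807) = 4.1086
SS = 1.7516 * 40.8451 * 4.1086 = 293.9477

293.9477 units


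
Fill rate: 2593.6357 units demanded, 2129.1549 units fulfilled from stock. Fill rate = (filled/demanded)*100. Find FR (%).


FR = 2129.1549 / 2593.6357 * 100 = 82.0915

82.0915%


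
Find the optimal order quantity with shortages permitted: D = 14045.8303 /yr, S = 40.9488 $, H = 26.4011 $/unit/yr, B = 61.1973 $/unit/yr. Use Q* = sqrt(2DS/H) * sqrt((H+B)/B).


sqrt(2DS/H) = 208.7364
sqrt((H+B)/B) = 1.1964
Q* = 208.7364 * 1.1964 = 249.7355

249.7355 units


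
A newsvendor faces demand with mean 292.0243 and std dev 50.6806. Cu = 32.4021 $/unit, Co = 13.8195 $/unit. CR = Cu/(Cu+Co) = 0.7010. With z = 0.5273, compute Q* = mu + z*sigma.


CR = Cu/(Cu+Co) = 32.4021/(32.4021+13.8195) = 0.7010
z = 0.5273
Q* = 292.0243 + 0.5273 * 50.6806 = 318.7482

318.7482 units


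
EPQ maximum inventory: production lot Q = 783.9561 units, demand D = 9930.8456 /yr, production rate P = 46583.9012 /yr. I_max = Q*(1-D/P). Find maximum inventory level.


D/P = 0.2132
1 - D/P = 0.7868
I_max = 783.9561 * 0.7868 = 616.8308

616.8308 units


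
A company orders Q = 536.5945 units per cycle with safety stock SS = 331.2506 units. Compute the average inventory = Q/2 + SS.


Q/2 = 268.2973
Avg = 268.2973 + 331.2506 = 599.5479

599.5479 units


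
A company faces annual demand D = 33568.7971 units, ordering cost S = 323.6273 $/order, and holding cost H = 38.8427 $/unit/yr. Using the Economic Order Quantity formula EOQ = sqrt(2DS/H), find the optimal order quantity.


2*D*S = 2 * 33568.7971 * 323.6273 = 21727558.3394
2*D*S/H = 559373.0183
EOQ = sqrt(559373.0183) = 747.9124

747.9124 units


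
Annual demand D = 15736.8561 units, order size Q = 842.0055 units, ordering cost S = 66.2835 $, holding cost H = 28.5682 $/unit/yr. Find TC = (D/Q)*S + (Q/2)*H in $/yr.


Ordering cost = D*S/Q = 1238.8208
Holding cost = Q*H/2 = 12027.2908
TC = 1238.8208 + 12027.2908 = 13266.1115

13266.1115 $/yr


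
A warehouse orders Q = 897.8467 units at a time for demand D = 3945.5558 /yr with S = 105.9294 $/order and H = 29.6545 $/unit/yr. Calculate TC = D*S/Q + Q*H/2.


Ordering cost = D*S/Q = 465.5030
Holding cost = Q*H/2 = 13312.5975
TC = 465.5030 + 13312.5975 = 13778.1005

13778.1005 $/yr


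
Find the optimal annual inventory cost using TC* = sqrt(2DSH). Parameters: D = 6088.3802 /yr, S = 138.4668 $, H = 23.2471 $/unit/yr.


2*D*S*H = 39196401.7183
TC* = sqrt(39196401.7183) = 6260.7030

6260.7030 $/yr


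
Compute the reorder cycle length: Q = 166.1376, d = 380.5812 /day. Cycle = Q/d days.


Cycle = 166.1376 / 380.5812 = 0.4365

0.4365 days


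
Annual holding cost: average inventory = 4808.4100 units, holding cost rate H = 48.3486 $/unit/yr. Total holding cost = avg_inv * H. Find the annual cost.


Cost = 4808.4100 * 48.3486 = 232479.8917

232479.8917 $/yr


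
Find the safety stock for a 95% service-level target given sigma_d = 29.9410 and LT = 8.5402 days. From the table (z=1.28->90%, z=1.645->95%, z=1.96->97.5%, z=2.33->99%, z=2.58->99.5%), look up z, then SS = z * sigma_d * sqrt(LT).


From the table, SL = 95% corresponds to z = 1.645
sqrt(LT) = sqrt(8.5402) = 2.9224
SS = 1.645 * 29.9410 * 2.9224 = 143.9349

143.9349 units


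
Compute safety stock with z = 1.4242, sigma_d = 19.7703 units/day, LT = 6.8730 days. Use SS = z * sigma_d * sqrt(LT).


sqrt(LT) = sqrt(6.8730) = 2.6216
SS = 1.4242 * 19.7703 * 2.6216 = 73.8172

73.8172 units


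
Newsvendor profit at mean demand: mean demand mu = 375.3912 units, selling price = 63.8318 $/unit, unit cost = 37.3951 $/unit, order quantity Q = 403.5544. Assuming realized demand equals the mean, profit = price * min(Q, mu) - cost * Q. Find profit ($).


Sales at mu = min(403.5544, 375.3912) = 375.3912
Revenue = 63.8318 * 375.3912 = 23961.8960
Total cost = 37.3951 * 403.5544 = 15090.9571
Profit = 23961.8960 - 15090.9571 = 8870.9389

8870.9389 $


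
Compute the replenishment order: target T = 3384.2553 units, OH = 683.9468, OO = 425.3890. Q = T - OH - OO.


Inventory position = OH + OO = 683.9468 + 425.3890 = 1109.3358
Q = 3384.2553 - 1109.3358 = 2274.9195

2274.9195 units


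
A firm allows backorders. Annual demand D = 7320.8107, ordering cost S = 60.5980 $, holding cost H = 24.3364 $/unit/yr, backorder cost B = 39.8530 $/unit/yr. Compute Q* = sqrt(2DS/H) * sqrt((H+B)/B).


sqrt(2DS/H) = 190.9394
sqrt((H+B)/B) = 1.2691
Q* = 190.9394 * 1.2691 = 242.3242

242.3242 units


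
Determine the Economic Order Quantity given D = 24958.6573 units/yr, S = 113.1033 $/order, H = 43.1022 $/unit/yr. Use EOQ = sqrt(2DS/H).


2*D*S = 2 * 24958.6573 * 113.1033 = 5645813.0084
2*D*S/H = 130986.6552
EOQ = sqrt(130986.6552) = 361.9208

361.9208 units


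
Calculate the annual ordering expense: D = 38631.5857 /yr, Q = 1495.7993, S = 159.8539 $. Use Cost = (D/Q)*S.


Number of orders = D/Q = 25.8267
Cost = 25.8267 * 159.8539 = 4128.5015

4128.5015 $/yr


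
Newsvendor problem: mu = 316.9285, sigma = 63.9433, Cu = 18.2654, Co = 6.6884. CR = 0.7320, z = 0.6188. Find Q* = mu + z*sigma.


CR = Cu/(Cu+Co) = 18.2654/(18.2654+6.6884) = 0.7320
z = 0.6188
Q* = 316.9285 + 0.6188 * 63.9433 = 356.4966

356.4966 units


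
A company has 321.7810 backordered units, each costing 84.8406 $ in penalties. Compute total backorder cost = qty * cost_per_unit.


Total = 321.7810 * 84.8406 = 27300.0931

27300.0931 $


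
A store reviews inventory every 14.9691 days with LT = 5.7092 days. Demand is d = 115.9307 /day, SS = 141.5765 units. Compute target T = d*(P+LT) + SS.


P + LT = 20.6783
d*(P+LT) = 115.9307 * 20.6783 = 2397.2498
T = 2397.2498 + 141.5765 = 2538.8263

2538.8263 units


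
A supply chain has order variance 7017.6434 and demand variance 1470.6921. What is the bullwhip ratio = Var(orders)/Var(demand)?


BW = 7017.6434 / 1470.6921 = 4.7717

4.7717


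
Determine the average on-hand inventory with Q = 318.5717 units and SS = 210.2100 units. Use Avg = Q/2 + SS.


Q/2 = 159.2859
Avg = 159.2859 + 210.2100 = 369.4959

369.4959 units


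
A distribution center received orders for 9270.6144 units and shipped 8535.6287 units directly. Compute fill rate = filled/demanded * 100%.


FR = 8535.6287 / 9270.6144 * 100 = 92.0719

92.0719%


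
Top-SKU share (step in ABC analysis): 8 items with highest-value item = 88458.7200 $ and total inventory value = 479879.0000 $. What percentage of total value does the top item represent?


Top item = 88458.7200
Total = 479879.0000
Percentage = 88458.7200 / 479879.0000 * 100 = 18.4335

18.4335%


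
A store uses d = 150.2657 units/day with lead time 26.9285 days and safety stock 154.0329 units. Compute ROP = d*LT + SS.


d*LT = 150.2657 * 26.9285 = 4046.4299
ROP = 4046.4299 + 154.0329 = 4200.4628

4200.4628 units


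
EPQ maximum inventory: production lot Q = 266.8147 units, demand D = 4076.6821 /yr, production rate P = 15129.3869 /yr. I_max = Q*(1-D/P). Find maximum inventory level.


D/P = 0.2695
1 - D/P = 0.7305
I_max = 266.8147 * 0.7305 = 194.9203

194.9203 units


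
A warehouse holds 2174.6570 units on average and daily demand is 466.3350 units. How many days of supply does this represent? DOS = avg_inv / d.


DOS = 2174.6570 / 466.3350 = 4.6633

4.6633 days


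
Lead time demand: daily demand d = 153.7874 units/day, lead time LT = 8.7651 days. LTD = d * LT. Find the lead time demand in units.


LTD = 153.7874 * 8.7651 = 1347.9619

1347.9619 units


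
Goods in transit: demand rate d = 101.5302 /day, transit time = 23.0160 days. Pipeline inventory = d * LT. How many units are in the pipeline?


Pipeline = 101.5302 * 23.0160 = 2336.8191

2336.8191 units


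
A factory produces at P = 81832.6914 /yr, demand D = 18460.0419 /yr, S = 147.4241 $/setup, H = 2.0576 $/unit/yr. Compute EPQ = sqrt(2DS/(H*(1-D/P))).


1 - D/P = 1 - 0.2256 = 0.7744
H*(1-D/P) = 1.5934
2DS = 5442910.1261
EPQ = sqrt(3415821.6149) = 1848.1941

1848.1941 units


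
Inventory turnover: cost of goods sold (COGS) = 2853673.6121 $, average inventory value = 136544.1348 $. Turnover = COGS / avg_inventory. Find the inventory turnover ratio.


Turnover = 2853673.6121 / 136544.1348 = 20.8993

20.8993


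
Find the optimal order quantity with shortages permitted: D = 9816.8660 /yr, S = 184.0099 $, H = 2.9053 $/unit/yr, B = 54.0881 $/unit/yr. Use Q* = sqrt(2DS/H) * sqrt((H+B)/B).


sqrt(2DS/H) = 1115.1327
sqrt((H+B)/B) = 1.0265
Q* = 1115.1327 * 1.0265 = 1144.6902

1144.6902 units


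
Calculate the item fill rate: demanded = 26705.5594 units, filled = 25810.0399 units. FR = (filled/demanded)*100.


FR = 25810.0399 / 26705.5594 * 100 = 96.6467

96.6467%


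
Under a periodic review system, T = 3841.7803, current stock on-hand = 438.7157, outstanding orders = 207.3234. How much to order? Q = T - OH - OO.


Inventory position = OH + OO = 438.7157 + 207.3234 = 646.0391
Q = 3841.7803 - 646.0391 = 3195.7412

3195.7412 units


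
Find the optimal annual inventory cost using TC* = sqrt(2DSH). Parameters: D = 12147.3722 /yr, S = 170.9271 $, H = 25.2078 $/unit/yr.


2*D*S*H = 104678671.6950
TC* = sqrt(104678671.6950) = 10231.2595

10231.2595 $/yr


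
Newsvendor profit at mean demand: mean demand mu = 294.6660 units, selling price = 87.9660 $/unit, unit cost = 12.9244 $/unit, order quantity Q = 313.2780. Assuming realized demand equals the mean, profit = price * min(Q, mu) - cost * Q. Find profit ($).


Sales at mu = min(313.2780, 294.6660) = 294.6660
Revenue = 87.9660 * 294.6660 = 25920.5894
Total cost = 12.9244 * 313.2780 = 4048.9302
Profit = 25920.5894 - 4048.9302 = 21871.6592

21871.6592 $


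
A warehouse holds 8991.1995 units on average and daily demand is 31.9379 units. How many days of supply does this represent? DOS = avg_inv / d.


DOS = 8991.1995 / 31.9379 = 281.5213

281.5213 days


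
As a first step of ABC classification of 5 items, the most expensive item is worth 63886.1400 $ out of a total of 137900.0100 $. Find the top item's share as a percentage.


Top item = 63886.1400
Total = 137900.0100
Percentage = 63886.1400 / 137900.0100 * 100 = 46.3279

46.3279%


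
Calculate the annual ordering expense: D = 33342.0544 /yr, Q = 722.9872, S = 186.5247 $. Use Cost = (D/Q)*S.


Number of orders = D/Q = 46.1171
Cost = 46.1171 * 186.5247 = 8601.9734

8601.9734 $/yr


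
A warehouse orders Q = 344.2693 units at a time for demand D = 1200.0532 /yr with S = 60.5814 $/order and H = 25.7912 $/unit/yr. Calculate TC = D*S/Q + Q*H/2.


Ordering cost = D*S/Q = 211.1745
Holding cost = Q*H/2 = 4439.5592
TC = 211.1745 + 4439.5592 = 4650.7337

4650.7337 $/yr


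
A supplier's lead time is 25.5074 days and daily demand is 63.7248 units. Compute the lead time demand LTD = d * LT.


LTD = 63.7248 * 25.5074 = 1625.4540

1625.4540 units


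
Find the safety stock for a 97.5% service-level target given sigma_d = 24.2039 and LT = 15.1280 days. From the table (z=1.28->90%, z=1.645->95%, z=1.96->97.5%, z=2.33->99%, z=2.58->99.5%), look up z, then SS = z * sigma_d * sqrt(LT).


From the table, SL = 97.5% corresponds to z = 1.96
sqrt(LT) = sqrt(15.1280) = 3.8895
SS = 1.96 * 24.2039 * 3.8895 = 184.5152

184.5152 units


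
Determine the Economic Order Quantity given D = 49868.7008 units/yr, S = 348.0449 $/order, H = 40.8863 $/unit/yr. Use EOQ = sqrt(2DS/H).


2*D*S = 2 * 49868.7008 * 348.0449 = 34713093.9661
2*D*S/H = 849015.2928
EOQ = sqrt(849015.2928) = 921.4203

921.4203 units


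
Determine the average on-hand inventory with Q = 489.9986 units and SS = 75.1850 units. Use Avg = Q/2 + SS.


Q/2 = 244.9993
Avg = 244.9993 + 75.1850 = 320.1843

320.1843 units


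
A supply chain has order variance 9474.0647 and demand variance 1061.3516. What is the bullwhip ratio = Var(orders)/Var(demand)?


BW = 9474.0647 / 1061.3516 = 8.9264

8.9264


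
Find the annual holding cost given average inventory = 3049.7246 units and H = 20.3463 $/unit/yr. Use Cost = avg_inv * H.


Cost = 3049.7246 * 20.3463 = 62050.6116

62050.6116 $/yr


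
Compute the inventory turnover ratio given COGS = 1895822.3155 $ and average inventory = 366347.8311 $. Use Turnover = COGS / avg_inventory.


Turnover = 1895822.3155 / 366347.8311 = 5.1749

5.1749


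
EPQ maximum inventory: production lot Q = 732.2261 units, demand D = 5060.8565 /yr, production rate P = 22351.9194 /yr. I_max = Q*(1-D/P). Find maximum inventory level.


D/P = 0.2264
1 - D/P = 0.7736
I_max = 732.2261 * 0.7736 = 566.4376

566.4376 units


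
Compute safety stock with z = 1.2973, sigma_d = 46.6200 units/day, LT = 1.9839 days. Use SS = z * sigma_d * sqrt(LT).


sqrt(LT) = sqrt(1.9839) = 1.4085
SS = 1.2973 * 46.6200 * 1.4085 = 85.1869

85.1869 units


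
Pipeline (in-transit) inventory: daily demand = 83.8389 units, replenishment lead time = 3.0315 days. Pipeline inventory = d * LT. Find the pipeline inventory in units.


Pipeline = 83.8389 * 3.0315 = 254.1576

254.1576 units


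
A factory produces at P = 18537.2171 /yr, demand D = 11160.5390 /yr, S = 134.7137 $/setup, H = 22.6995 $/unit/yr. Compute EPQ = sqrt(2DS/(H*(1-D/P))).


1 - D/P = 1 - 0.6021 = 0.3979
H*(1-D/P) = 9.0330
2DS = 3006955.0054
EPQ = sqrt(332885.0892) = 576.9619

576.9619 units


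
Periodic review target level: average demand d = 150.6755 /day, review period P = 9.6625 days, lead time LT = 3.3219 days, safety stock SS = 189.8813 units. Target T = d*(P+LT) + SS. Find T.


P + LT = 12.9844
d*(P+LT) = 150.6755 * 12.9844 = 1956.4310
T = 1956.4310 + 189.8813 = 2146.3123

2146.3123 units


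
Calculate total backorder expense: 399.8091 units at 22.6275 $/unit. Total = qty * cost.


Total = 399.8091 * 22.6275 = 9046.6804

9046.6804 $


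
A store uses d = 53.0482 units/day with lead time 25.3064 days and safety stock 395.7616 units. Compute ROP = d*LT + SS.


d*LT = 53.0482 * 25.3064 = 1342.4590
ROP = 1342.4590 + 395.7616 = 1738.2206

1738.2206 units


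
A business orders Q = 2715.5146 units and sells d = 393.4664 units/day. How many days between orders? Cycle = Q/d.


Cycle = 2715.5146 / 393.4664 = 6.9015

6.9015 days


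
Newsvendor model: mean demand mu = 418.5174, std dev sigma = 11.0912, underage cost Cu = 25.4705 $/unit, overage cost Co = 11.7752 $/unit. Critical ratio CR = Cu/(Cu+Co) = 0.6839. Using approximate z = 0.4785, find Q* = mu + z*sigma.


CR = Cu/(Cu+Co) = 25.4705/(25.4705+11.7752) = 0.6839
z = 0.4785
Q* = 418.5174 + 0.4785 * 11.0912 = 423.8245

423.8245 units


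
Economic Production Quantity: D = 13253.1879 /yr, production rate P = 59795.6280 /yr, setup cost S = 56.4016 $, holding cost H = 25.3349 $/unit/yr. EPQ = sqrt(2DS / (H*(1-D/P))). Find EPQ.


1 - D/P = 1 - 0.2216 = 0.7784
H*(1-D/P) = 19.7196
2DS = 1495002.0053
EPQ = sqrt(75812.8571) = 275.3413

275.3413 units


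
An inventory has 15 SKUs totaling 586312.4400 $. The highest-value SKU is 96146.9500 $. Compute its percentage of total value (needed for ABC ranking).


Top item = 96146.9500
Total = 586312.4400
Percentage = 96146.9500 / 586312.4400 * 100 = 16.3986

16.3986%


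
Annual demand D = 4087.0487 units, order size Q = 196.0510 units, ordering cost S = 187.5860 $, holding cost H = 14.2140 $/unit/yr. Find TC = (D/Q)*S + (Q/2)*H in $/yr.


Ordering cost = D*S/Q = 3910.5800
Holding cost = Q*H/2 = 1393.3345
TC = 3910.5800 + 1393.3345 = 5303.9144

5303.9144 $/yr


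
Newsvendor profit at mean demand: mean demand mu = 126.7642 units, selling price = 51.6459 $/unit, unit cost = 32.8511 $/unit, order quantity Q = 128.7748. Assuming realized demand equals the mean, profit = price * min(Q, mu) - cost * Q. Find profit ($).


Sales at mu = min(128.7748, 126.7642) = 126.7642
Revenue = 51.6459 * 126.7642 = 6546.8512
Total cost = 32.8511 * 128.7748 = 4230.3938
Profit = 6546.8512 - 4230.3938 = 2316.4574

2316.4574 $


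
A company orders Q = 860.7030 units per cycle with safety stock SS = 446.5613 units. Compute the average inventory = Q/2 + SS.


Q/2 = 430.3515
Avg = 430.3515 + 446.5613 = 876.9128

876.9128 units


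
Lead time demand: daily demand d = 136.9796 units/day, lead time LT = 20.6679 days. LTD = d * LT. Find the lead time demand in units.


LTD = 136.9796 * 20.6679 = 2831.0807

2831.0807 units


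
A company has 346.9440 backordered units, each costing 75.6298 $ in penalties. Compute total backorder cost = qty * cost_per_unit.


Total = 346.9440 * 75.6298 = 26239.3053

26239.3053 $


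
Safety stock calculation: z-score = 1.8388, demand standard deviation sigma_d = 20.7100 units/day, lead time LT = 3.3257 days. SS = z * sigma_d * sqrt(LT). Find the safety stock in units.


sqrt(LT) = sqrt(3.3257) = 1.8237
SS = 1.8388 * 20.7100 * 1.8237 = 69.4474

69.4474 units


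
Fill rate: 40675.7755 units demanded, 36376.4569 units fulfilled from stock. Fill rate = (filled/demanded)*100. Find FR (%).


FR = 36376.4569 / 40675.7755 * 100 = 89.4303

89.4303%


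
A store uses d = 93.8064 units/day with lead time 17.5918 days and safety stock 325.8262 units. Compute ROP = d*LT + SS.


d*LT = 93.8064 * 17.5918 = 1650.2234
ROP = 1650.2234 + 325.8262 = 1976.0496

1976.0496 units


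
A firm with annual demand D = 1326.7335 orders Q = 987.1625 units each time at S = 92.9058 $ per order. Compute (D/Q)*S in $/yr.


Number of orders = D/Q = 1.3440
Cost = 1.3440 * 92.9058 = 124.8642

124.8642 $/yr


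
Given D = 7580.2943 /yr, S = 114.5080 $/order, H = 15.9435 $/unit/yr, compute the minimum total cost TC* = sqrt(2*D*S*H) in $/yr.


2*D*S*H = 27678054.3802
TC* = sqrt(27678054.3802) = 5260.9937

5260.9937 $/yr


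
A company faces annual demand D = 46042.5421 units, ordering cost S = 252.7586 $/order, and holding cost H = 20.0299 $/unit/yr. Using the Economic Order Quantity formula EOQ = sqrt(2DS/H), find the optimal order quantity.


2*D*S = 2 * 46042.5421 * 252.7586 = 23275296.9633
2*D*S/H = 1162027.6169
EOQ = sqrt(1162027.6169) = 1077.9738

1077.9738 units


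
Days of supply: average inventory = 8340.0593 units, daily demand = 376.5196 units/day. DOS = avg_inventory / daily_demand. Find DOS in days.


DOS = 8340.0593 / 376.5196 = 22.1504

22.1504 days


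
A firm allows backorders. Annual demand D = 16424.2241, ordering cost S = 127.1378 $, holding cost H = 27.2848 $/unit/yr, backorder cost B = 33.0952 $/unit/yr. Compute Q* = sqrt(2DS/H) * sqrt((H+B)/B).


sqrt(2DS/H) = 391.2320
sqrt((H+B)/B) = 1.3507
Q* = 391.2320 * 1.3507 = 528.4433

528.4433 units


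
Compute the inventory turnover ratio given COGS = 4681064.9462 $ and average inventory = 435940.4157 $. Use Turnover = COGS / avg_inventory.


Turnover = 4681064.9462 / 435940.4157 = 10.7379

10.7379


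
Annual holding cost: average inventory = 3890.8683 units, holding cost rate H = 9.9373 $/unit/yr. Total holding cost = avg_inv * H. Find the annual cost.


Cost = 3890.8683 * 9.9373 = 38664.7256

38664.7256 $/yr


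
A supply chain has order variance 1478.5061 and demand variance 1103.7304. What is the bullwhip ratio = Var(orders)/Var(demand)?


BW = 1478.5061 / 1103.7304 = 1.3396

1.3396


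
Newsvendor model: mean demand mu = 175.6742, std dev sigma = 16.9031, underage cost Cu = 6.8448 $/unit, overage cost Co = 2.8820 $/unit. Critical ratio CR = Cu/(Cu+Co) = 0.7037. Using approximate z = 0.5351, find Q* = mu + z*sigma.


CR = Cu/(Cu+Co) = 6.8448/(6.8448+2.8820) = 0.7037
z = 0.5351
Q* = 175.6742 + 0.5351 * 16.9031 = 184.7190

184.7190 units


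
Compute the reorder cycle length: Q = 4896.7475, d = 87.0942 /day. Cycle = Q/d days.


Cycle = 4896.7475 / 87.0942 = 56.2236

56.2236 days


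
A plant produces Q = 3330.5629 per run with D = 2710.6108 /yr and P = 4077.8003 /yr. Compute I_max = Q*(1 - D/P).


D/P = 0.6647
1 - D/P = 0.3353
I_max = 3330.5629 * 0.3353 = 1116.6586

1116.6586 units


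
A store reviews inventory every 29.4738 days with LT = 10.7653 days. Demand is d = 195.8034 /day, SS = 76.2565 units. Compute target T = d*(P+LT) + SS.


P + LT = 40.2391
d*(P+LT) = 195.8034 * 40.2391 = 7878.9526
T = 7878.9526 + 76.2565 = 7955.2091

7955.2091 units


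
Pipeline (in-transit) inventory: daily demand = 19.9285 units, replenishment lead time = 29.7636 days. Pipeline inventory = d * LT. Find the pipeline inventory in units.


Pipeline = 19.9285 * 29.7636 = 593.1439

593.1439 units


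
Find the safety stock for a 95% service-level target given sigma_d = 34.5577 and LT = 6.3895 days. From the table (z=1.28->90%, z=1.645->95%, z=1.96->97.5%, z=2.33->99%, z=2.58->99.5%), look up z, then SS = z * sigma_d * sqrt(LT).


From the table, SL = 95% corresponds to z = 1.645
sqrt(LT) = sqrt(6.3895) = 2.5277
SS = 1.645 * 34.5577 * 2.5277 = 143.6958

143.6958 units


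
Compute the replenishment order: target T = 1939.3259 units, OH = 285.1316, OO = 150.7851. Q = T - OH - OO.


Inventory position = OH + OO = 285.1316 + 150.7851 = 435.9167
Q = 1939.3259 - 435.9167 = 1503.4092

1503.4092 units


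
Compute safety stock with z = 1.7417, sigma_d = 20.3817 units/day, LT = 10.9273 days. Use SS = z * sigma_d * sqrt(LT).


sqrt(LT) = sqrt(10.9273) = 3.3056
SS = 1.7417 * 20.3817 * 3.3056 = 117.3465

117.3465 units


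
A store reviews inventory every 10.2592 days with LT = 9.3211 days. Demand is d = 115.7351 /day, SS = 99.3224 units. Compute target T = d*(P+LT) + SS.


P + LT = 19.5803
d*(P+LT) = 115.7351 * 19.5803 = 2266.1280
T = 2266.1280 + 99.3224 = 2365.4504

2365.4504 units


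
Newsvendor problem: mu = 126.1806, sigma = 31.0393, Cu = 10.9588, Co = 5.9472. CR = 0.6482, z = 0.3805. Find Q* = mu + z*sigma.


CR = Cu/(Cu+Co) = 10.9588/(10.9588+5.9472) = 0.6482
z = 0.3805
Q* = 126.1806 + 0.3805 * 31.0393 = 137.9911

137.9911 units


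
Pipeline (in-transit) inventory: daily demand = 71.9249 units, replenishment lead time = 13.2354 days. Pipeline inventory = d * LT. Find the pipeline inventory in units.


Pipeline = 71.9249 * 13.2354 = 951.9548

951.9548 units


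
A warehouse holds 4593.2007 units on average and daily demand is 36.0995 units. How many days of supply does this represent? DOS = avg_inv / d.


DOS = 4593.2007 / 36.0995 = 127.2372

127.2372 days


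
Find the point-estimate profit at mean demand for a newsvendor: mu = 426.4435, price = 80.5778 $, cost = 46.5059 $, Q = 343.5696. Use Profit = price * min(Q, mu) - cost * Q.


Sales at mu = min(343.5696, 426.4435) = 343.5696
Revenue = 80.5778 * 343.5696 = 27684.0825
Total cost = 46.5059 * 343.5696 = 15978.0135
Profit = 27684.0825 - 15978.0135 = 11706.0691

11706.0691 $


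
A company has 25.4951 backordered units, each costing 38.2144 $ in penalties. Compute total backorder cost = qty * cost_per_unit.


Total = 25.4951 * 38.2144 = 974.2799

974.2799 $


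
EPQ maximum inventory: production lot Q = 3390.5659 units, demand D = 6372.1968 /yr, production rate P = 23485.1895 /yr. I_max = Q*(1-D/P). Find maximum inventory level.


D/P = 0.2713
1 - D/P = 0.7287
I_max = 3390.5659 * 0.7287 = 2470.6094

2470.6094 units


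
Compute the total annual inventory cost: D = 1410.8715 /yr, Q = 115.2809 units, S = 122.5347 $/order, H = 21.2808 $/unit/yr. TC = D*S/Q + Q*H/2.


Ordering cost = D*S/Q = 1499.6475
Holding cost = Q*H/2 = 1226.6349
TC = 1499.6475 + 1226.6349 = 2726.2824

2726.2824 $/yr


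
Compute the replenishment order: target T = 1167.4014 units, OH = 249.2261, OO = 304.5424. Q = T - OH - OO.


Inventory position = OH + OO = 249.2261 + 304.5424 = 553.7685
Q = 1167.4014 - 553.7685 = 613.6329

613.6329 units


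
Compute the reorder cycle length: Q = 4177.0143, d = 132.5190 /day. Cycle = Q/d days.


Cycle = 4177.0143 / 132.5190 = 31.5201

31.5201 days


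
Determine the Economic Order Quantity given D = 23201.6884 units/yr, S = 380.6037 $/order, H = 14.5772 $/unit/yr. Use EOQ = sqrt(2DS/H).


2*D*S = 2 * 23201.6884 * 380.6037 = 17661296.9026
2*D*S/H = 1211569.9107
EOQ = sqrt(1211569.9107) = 1100.7134

1100.7134 units


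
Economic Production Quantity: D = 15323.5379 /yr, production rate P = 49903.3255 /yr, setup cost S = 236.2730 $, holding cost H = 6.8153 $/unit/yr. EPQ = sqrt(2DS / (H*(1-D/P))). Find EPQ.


1 - D/P = 1 - 0.3071 = 0.6929
H*(1-D/P) = 4.7226
2DS = 7241076.5405
EPQ = sqrt(1533293.6130) = 1238.2623

1238.2623 units


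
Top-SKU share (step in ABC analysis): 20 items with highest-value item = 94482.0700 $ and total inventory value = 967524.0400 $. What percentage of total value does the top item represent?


Top item = 94482.0700
Total = 967524.0400
Percentage = 94482.0700 / 967524.0400 * 100 = 9.7653

9.7653%


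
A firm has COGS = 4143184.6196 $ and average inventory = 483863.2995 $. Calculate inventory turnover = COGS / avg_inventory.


Turnover = 4143184.6196 / 483863.2995 = 8.5627

8.5627


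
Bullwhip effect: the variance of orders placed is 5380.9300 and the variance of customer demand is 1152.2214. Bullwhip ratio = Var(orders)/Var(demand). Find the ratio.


BW = 5380.9300 / 1152.2214 = 4.6700

4.6700


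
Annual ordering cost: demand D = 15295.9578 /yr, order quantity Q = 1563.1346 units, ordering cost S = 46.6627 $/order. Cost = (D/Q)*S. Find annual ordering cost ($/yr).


Number of orders = D/Q = 9.7854
Cost = 9.7854 * 46.6627 = 456.6150

456.6150 $/yr


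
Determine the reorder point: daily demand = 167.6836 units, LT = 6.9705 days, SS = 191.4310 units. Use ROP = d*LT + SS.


d*LT = 167.6836 * 6.9705 = 1168.8385
ROP = 1168.8385 + 191.4310 = 1360.2695

1360.2695 units


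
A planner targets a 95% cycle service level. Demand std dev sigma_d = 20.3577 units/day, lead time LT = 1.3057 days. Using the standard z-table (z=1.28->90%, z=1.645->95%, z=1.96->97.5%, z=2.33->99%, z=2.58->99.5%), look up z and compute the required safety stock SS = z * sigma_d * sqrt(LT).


From the table, SL = 95% corresponds to z = 1.645
sqrt(LT) = sqrt(1.3057) = 1.1427
SS = 1.645 * 20.3577 * 1.1427 = 38.2663

38.2663 units


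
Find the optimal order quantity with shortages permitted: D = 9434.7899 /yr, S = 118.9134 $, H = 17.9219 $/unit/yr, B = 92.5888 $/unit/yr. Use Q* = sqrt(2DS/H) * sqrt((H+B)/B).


sqrt(2DS/H) = 353.8380
sqrt((H+B)/B) = 1.0925
Q* = 353.8380 * 1.0925 = 386.5694

386.5694 units


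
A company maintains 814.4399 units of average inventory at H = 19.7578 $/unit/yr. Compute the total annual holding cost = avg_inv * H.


Cost = 814.4399 * 19.7578 = 16091.5407

16091.5407 $/yr


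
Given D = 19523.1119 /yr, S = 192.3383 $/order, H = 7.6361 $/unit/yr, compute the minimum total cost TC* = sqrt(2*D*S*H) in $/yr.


2*D*S*H = 57347754.7775
TC* = sqrt(57347754.7775) = 7572.8300

7572.8300 $/yr


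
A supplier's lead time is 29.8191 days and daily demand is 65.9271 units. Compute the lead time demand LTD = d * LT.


LTD = 65.9271 * 29.8191 = 1965.8868

1965.8868 units


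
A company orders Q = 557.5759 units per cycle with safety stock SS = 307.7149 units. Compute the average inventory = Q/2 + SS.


Q/2 = 278.7880
Avg = 278.7880 + 307.7149 = 586.5029

586.5029 units


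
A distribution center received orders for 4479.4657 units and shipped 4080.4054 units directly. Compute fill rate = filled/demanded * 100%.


FR = 4080.4054 / 4479.4657 * 100 = 91.0913

91.0913%


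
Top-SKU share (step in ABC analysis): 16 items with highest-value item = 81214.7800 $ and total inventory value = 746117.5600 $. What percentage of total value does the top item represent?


Top item = 81214.7800
Total = 746117.5600
Percentage = 81214.7800 / 746117.5600 * 100 = 10.8850

10.8850%


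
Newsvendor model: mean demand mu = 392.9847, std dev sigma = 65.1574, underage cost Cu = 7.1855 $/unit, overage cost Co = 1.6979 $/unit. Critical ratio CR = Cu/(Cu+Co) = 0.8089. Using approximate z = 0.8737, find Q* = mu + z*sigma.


CR = Cu/(Cu+Co) = 7.1855/(7.1855+1.6979) = 0.8089
z = 0.8737
Q* = 392.9847 + 0.8737 * 65.1574 = 449.9127

449.9127 units


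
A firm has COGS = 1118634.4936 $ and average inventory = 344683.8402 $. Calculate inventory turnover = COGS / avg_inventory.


Turnover = 1118634.4936 / 344683.8402 = 3.2454

3.2454


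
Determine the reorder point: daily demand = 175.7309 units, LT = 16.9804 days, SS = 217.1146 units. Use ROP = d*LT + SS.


d*LT = 175.7309 * 16.9804 = 2983.9810
ROP = 2983.9810 + 217.1146 = 3201.0956

3201.0956 units


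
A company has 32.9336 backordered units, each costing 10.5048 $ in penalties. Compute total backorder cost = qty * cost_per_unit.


Total = 32.9336 * 10.5048 = 345.9609

345.9609 $


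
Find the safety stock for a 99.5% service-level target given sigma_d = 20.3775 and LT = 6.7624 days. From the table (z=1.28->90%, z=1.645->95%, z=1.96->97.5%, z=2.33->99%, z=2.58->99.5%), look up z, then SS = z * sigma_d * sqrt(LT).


From the table, SL = 99.5% corresponds to z = 2.58
sqrt(LT) = sqrt(6.7624) = 2.6005
SS = 2.58 * 20.3775 * 2.6005 = 136.7165

136.7165 units


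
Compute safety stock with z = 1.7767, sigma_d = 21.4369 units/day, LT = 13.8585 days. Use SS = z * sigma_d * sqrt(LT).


sqrt(LT) = sqrt(13.8585) = 3.7227
SS = 1.7767 * 21.4369 * 3.7227 = 141.7863

141.7863 units


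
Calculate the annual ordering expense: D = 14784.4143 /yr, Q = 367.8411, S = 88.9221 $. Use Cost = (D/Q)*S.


Number of orders = D/Q = 40.1924
Cost = 40.1924 * 88.9221 = 3573.9920

3573.9920 $/yr


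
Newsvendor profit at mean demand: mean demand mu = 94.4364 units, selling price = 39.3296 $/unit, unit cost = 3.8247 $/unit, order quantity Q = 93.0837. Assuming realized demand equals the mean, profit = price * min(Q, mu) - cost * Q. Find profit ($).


Sales at mu = min(93.0837, 94.4364) = 93.0837
Revenue = 39.3296 * 93.0837 = 3660.9447
Total cost = 3.8247 * 93.0837 = 356.0172
Profit = 3660.9447 - 356.0172 = 3304.9275

3304.9275 $


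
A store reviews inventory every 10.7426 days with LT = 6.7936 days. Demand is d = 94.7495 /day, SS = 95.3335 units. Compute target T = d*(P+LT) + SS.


P + LT = 17.5362
d*(P+LT) = 94.7495 * 17.5362 = 1661.5462
T = 1661.5462 + 95.3335 = 1756.8797

1756.8797 units


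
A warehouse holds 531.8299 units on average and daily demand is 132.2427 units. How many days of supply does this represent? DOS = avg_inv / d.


DOS = 531.8299 / 132.2427 = 4.0216

4.0216 days


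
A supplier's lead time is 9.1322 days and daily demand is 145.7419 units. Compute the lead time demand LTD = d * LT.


LTD = 145.7419 * 9.1322 = 1330.9442

1330.9442 units


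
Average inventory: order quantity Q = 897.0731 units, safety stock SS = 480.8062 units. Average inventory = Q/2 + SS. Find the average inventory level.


Q/2 = 448.5365
Avg = 448.5365 + 480.8062 = 929.3428

929.3428 units


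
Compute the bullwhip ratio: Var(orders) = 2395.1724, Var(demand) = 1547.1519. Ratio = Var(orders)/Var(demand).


BW = 2395.1724 / 1547.1519 = 1.5481

1.5481


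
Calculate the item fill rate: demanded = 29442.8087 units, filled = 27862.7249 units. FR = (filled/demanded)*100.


FR = 27862.7249 / 29442.8087 * 100 = 94.6334

94.6334%


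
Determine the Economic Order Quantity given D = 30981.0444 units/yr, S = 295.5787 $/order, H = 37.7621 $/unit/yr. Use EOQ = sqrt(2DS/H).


2*D*S = 2 * 30981.0444 * 295.5787 = 18314673.6568
2*D*S/H = 485001.4606
EOQ = sqrt(485001.4606) = 696.4205

696.4205 units


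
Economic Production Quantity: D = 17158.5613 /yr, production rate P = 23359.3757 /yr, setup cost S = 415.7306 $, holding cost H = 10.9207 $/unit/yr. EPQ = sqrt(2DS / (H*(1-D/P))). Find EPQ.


1 - D/P = 1 - 0.7345 = 0.2655
H*(1-D/P) = 2.8989
2DS = 14266677.9688
EPQ = sqrt(4921357.1180) = 2218.4132

2218.4132 units


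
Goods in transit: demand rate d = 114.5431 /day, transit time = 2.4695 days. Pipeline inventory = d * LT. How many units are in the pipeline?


Pipeline = 114.5431 * 2.4695 = 282.8642

282.8642 units


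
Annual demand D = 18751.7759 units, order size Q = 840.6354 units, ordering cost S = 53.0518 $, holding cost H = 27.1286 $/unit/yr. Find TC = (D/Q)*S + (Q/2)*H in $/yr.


Ordering cost = D*S/Q = 1183.4090
Holding cost = Q*H/2 = 11402.6308
TC = 1183.4090 + 11402.6308 = 12586.0397

12586.0397 $/yr


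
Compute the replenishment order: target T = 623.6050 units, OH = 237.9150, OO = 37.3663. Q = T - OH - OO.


Inventory position = OH + OO = 237.9150 + 37.3663 = 275.2813
Q = 623.6050 - 275.2813 = 348.3237

348.3237 units


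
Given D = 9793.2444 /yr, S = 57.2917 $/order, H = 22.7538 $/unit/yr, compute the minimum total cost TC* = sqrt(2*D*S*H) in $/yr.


2*D*S*H = 25533022.8630
TC* = sqrt(25533022.8630) = 5053.0212

5053.0212 $/yr


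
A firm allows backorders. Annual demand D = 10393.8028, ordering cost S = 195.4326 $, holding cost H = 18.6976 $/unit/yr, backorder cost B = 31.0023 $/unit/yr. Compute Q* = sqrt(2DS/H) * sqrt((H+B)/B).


sqrt(2DS/H) = 466.1308
sqrt((H+B)/B) = 1.2661
Q* = 466.1308 * 1.2661 = 590.1856

590.1856 units


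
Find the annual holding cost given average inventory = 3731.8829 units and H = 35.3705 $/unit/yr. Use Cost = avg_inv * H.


Cost = 3731.8829 * 35.3705 = 131998.5641

131998.5641 $/yr
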